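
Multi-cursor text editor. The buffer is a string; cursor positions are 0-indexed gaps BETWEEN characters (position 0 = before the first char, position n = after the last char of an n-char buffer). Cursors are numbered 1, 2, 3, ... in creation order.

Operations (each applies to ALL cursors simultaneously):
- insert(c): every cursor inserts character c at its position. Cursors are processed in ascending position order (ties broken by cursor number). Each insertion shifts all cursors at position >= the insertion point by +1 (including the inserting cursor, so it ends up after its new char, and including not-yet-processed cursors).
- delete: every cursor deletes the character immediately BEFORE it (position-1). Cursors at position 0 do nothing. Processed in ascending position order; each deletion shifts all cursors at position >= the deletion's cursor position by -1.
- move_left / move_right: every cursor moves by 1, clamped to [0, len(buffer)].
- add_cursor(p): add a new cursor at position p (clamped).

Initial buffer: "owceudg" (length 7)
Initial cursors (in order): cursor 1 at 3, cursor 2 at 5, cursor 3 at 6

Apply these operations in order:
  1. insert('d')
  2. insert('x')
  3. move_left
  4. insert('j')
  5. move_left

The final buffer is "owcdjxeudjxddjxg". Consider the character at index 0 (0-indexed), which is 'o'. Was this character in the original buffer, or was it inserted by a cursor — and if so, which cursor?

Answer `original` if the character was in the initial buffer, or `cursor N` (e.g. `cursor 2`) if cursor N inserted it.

After op 1 (insert('d')): buffer="owcdeudddg" (len 10), cursors c1@4 c2@7 c3@9, authorship ...1..2.3.
After op 2 (insert('x')): buffer="owcdxeudxddxg" (len 13), cursors c1@5 c2@9 c3@12, authorship ...11..22.33.
After op 3 (move_left): buffer="owcdxeudxddxg" (len 13), cursors c1@4 c2@8 c3@11, authorship ...11..22.33.
After op 4 (insert('j')): buffer="owcdjxeudjxddjxg" (len 16), cursors c1@5 c2@10 c3@14, authorship ...111..222.333.
After op 5 (move_left): buffer="owcdjxeudjxddjxg" (len 16), cursors c1@4 c2@9 c3@13, authorship ...111..222.333.
Authorship (.=original, N=cursor N): . . . 1 1 1 . . 2 2 2 . 3 3 3 .
Index 0: author = original

Answer: original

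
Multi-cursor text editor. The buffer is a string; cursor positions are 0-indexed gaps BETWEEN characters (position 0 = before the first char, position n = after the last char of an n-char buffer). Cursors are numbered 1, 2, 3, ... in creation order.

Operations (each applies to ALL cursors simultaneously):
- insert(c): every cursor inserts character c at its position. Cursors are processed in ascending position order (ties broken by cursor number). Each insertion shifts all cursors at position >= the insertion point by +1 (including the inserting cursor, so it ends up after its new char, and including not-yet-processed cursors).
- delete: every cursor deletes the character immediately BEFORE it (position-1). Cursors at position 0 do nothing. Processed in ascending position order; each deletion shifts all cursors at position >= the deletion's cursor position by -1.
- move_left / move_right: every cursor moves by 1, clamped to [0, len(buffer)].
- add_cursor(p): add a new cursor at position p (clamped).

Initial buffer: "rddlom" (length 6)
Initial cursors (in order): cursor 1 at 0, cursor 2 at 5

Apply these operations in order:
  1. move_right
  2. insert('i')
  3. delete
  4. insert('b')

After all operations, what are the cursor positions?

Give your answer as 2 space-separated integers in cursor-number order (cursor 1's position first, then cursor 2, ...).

Answer: 2 8

Derivation:
After op 1 (move_right): buffer="rddlom" (len 6), cursors c1@1 c2@6, authorship ......
After op 2 (insert('i')): buffer="riddlomi" (len 8), cursors c1@2 c2@8, authorship .1.....2
After op 3 (delete): buffer="rddlom" (len 6), cursors c1@1 c2@6, authorship ......
After op 4 (insert('b')): buffer="rbddlomb" (len 8), cursors c1@2 c2@8, authorship .1.....2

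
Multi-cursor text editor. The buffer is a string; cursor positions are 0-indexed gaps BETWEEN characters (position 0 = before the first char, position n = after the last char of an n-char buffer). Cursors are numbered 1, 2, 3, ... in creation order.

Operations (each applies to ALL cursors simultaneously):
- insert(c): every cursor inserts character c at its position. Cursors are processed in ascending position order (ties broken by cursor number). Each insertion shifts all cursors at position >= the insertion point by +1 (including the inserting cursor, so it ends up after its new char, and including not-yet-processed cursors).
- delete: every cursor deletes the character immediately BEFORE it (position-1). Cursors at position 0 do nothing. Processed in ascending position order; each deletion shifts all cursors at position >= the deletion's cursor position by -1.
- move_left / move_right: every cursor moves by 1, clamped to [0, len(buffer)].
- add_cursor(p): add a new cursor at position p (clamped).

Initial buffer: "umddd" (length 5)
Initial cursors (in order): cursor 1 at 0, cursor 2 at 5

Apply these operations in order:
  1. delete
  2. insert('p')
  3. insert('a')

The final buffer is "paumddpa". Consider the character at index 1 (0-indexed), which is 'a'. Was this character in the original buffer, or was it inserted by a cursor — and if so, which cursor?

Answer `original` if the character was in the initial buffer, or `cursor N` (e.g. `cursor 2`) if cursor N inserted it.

Answer: cursor 1

Derivation:
After op 1 (delete): buffer="umdd" (len 4), cursors c1@0 c2@4, authorship ....
After op 2 (insert('p')): buffer="pumddp" (len 6), cursors c1@1 c2@6, authorship 1....2
After op 3 (insert('a')): buffer="paumddpa" (len 8), cursors c1@2 c2@8, authorship 11....22
Authorship (.=original, N=cursor N): 1 1 . . . . 2 2
Index 1: author = 1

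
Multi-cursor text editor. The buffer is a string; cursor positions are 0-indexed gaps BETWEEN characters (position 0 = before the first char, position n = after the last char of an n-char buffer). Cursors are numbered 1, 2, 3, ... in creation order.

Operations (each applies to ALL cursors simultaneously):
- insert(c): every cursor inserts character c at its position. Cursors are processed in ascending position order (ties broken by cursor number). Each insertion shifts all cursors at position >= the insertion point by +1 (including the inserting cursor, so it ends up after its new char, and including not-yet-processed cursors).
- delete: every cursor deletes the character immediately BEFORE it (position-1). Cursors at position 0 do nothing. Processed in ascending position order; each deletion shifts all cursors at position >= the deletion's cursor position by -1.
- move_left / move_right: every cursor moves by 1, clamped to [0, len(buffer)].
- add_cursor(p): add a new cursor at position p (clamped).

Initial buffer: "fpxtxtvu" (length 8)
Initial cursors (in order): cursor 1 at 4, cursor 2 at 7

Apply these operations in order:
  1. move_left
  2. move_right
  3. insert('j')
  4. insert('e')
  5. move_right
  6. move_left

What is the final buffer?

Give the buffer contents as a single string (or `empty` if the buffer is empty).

Answer: fpxtjextvjeu

Derivation:
After op 1 (move_left): buffer="fpxtxtvu" (len 8), cursors c1@3 c2@6, authorship ........
After op 2 (move_right): buffer="fpxtxtvu" (len 8), cursors c1@4 c2@7, authorship ........
After op 3 (insert('j')): buffer="fpxtjxtvju" (len 10), cursors c1@5 c2@9, authorship ....1...2.
After op 4 (insert('e')): buffer="fpxtjextvjeu" (len 12), cursors c1@6 c2@11, authorship ....11...22.
After op 5 (move_right): buffer="fpxtjextvjeu" (len 12), cursors c1@7 c2@12, authorship ....11...22.
After op 6 (move_left): buffer="fpxtjextvjeu" (len 12), cursors c1@6 c2@11, authorship ....11...22.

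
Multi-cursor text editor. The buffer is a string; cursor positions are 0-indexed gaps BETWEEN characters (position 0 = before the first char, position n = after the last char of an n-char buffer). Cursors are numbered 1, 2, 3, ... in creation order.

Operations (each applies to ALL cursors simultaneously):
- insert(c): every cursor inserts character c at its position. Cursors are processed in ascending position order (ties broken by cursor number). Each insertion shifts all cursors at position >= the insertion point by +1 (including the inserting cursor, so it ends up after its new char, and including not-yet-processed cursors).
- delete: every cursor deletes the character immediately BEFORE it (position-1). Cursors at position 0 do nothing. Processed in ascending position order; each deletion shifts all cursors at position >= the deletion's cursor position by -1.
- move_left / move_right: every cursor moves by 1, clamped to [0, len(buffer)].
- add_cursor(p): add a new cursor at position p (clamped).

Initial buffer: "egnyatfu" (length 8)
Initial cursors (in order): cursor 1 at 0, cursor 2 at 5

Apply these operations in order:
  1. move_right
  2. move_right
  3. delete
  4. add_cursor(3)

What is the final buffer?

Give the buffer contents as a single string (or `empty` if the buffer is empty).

After op 1 (move_right): buffer="egnyatfu" (len 8), cursors c1@1 c2@6, authorship ........
After op 2 (move_right): buffer="egnyatfu" (len 8), cursors c1@2 c2@7, authorship ........
After op 3 (delete): buffer="enyatu" (len 6), cursors c1@1 c2@5, authorship ......
After op 4 (add_cursor(3)): buffer="enyatu" (len 6), cursors c1@1 c3@3 c2@5, authorship ......

Answer: enyatu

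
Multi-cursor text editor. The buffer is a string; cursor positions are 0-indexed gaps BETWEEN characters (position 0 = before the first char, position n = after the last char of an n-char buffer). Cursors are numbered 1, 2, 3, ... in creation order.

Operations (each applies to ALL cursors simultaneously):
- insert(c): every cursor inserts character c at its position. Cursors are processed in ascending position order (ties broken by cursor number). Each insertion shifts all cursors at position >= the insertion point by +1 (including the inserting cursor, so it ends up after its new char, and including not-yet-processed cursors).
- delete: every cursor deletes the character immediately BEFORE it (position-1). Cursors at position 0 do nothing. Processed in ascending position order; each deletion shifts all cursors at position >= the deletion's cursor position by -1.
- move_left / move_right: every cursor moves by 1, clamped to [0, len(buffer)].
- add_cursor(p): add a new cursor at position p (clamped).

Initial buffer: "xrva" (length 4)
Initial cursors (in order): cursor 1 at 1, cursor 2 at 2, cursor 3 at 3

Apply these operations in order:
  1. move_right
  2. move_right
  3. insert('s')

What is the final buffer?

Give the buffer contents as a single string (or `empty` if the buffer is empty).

After op 1 (move_right): buffer="xrva" (len 4), cursors c1@2 c2@3 c3@4, authorship ....
After op 2 (move_right): buffer="xrva" (len 4), cursors c1@3 c2@4 c3@4, authorship ....
After op 3 (insert('s')): buffer="xrvsass" (len 7), cursors c1@4 c2@7 c3@7, authorship ...1.23

Answer: xrvsass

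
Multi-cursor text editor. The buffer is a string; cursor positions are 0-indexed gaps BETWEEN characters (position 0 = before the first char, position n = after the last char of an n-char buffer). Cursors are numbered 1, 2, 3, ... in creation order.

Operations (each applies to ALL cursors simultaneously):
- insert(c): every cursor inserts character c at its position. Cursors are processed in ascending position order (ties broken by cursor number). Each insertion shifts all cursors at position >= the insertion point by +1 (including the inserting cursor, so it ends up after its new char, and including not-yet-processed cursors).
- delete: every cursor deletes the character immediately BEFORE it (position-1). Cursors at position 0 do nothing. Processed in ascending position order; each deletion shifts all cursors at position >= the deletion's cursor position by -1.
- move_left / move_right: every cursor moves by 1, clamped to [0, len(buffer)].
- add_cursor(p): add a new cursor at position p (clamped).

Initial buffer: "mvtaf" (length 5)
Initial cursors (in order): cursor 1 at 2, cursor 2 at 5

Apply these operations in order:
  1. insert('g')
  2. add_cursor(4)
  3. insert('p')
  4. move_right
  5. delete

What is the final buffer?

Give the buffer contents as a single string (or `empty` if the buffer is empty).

Answer: mvgppfg

Derivation:
After op 1 (insert('g')): buffer="mvgtafg" (len 7), cursors c1@3 c2@7, authorship ..1...2
After op 2 (add_cursor(4)): buffer="mvgtafg" (len 7), cursors c1@3 c3@4 c2@7, authorship ..1...2
After op 3 (insert('p')): buffer="mvgptpafgp" (len 10), cursors c1@4 c3@6 c2@10, authorship ..11.3..22
After op 4 (move_right): buffer="mvgptpafgp" (len 10), cursors c1@5 c3@7 c2@10, authorship ..11.3..22
After op 5 (delete): buffer="mvgppfg" (len 7), cursors c1@4 c3@5 c2@7, authorship ..113.2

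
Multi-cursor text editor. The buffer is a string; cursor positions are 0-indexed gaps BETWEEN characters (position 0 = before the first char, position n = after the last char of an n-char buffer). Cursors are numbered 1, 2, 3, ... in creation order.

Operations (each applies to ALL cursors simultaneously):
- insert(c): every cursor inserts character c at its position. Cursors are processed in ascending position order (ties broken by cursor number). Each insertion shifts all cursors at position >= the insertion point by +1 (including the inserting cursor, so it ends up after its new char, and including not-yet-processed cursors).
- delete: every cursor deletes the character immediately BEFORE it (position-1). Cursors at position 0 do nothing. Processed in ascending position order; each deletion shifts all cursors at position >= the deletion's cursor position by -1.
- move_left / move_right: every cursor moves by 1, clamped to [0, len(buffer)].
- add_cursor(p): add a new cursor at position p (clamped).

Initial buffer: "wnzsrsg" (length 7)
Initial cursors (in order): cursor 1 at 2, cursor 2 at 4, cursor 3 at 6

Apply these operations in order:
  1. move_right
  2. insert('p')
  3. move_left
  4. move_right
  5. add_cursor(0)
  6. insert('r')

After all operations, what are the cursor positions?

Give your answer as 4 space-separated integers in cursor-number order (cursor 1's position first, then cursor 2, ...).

After op 1 (move_right): buffer="wnzsrsg" (len 7), cursors c1@3 c2@5 c3@7, authorship .......
After op 2 (insert('p')): buffer="wnzpsrpsgp" (len 10), cursors c1@4 c2@7 c3@10, authorship ...1..2..3
After op 3 (move_left): buffer="wnzpsrpsgp" (len 10), cursors c1@3 c2@6 c3@9, authorship ...1..2..3
After op 4 (move_right): buffer="wnzpsrpsgp" (len 10), cursors c1@4 c2@7 c3@10, authorship ...1..2..3
After op 5 (add_cursor(0)): buffer="wnzpsrpsgp" (len 10), cursors c4@0 c1@4 c2@7 c3@10, authorship ...1..2..3
After op 6 (insert('r')): buffer="rwnzprsrprsgpr" (len 14), cursors c4@1 c1@6 c2@10 c3@14, authorship 4...11..22..33

Answer: 6 10 14 1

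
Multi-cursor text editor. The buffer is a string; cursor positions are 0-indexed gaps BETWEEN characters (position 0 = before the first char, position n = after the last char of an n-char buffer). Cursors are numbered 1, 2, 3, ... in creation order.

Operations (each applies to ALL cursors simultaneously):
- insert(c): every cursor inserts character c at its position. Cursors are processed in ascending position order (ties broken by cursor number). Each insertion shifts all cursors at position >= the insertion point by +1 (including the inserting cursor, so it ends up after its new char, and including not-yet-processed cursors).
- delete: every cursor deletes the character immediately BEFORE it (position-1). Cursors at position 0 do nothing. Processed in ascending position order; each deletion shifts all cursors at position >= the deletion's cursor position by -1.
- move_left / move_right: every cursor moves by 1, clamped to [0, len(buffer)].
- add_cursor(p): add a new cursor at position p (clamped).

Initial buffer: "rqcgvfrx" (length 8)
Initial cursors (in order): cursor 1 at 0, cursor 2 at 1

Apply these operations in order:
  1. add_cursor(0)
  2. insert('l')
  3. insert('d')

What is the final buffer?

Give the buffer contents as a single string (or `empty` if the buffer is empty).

Answer: llddrldqcgvfrx

Derivation:
After op 1 (add_cursor(0)): buffer="rqcgvfrx" (len 8), cursors c1@0 c3@0 c2@1, authorship ........
After op 2 (insert('l')): buffer="llrlqcgvfrx" (len 11), cursors c1@2 c3@2 c2@4, authorship 13.2.......
After op 3 (insert('d')): buffer="llddrldqcgvfrx" (len 14), cursors c1@4 c3@4 c2@7, authorship 1313.22.......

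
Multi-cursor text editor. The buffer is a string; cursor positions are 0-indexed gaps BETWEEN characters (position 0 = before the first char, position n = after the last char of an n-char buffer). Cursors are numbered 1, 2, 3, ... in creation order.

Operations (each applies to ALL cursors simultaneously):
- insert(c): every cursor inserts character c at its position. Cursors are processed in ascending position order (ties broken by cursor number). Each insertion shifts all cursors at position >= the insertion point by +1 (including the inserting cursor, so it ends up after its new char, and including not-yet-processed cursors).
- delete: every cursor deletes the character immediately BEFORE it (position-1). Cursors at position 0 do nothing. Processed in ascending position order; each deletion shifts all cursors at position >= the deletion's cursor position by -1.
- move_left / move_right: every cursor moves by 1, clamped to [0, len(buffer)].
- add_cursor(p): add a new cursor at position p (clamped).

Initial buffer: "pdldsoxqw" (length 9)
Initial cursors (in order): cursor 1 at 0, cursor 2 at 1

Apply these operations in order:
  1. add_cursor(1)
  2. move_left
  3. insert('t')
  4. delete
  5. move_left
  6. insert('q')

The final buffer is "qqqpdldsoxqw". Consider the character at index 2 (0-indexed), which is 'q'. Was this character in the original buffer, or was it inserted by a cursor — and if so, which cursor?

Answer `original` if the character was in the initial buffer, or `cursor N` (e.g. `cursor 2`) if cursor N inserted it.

After op 1 (add_cursor(1)): buffer="pdldsoxqw" (len 9), cursors c1@0 c2@1 c3@1, authorship .........
After op 2 (move_left): buffer="pdldsoxqw" (len 9), cursors c1@0 c2@0 c3@0, authorship .........
After op 3 (insert('t')): buffer="tttpdldsoxqw" (len 12), cursors c1@3 c2@3 c3@3, authorship 123.........
After op 4 (delete): buffer="pdldsoxqw" (len 9), cursors c1@0 c2@0 c3@0, authorship .........
After op 5 (move_left): buffer="pdldsoxqw" (len 9), cursors c1@0 c2@0 c3@0, authorship .........
After op 6 (insert('q')): buffer="qqqpdldsoxqw" (len 12), cursors c1@3 c2@3 c3@3, authorship 123.........
Authorship (.=original, N=cursor N): 1 2 3 . . . . . . . . .
Index 2: author = 3

Answer: cursor 3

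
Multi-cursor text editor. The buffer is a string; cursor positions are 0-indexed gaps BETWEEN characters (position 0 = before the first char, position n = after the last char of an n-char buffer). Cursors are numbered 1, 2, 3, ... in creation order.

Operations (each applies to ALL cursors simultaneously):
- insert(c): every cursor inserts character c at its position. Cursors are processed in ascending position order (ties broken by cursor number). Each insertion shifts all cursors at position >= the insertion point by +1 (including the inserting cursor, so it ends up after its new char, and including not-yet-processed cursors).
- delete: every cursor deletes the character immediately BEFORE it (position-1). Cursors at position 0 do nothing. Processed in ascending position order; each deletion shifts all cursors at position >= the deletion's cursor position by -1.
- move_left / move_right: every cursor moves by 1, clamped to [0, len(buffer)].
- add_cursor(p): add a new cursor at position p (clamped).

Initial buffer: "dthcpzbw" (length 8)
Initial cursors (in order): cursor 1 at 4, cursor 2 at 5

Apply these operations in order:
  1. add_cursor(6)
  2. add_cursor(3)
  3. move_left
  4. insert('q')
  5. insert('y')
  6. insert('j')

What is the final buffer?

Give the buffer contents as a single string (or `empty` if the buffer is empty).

Answer: dtqyjhqyjcqyjpqyjzbw

Derivation:
After op 1 (add_cursor(6)): buffer="dthcpzbw" (len 8), cursors c1@4 c2@5 c3@6, authorship ........
After op 2 (add_cursor(3)): buffer="dthcpzbw" (len 8), cursors c4@3 c1@4 c2@5 c3@6, authorship ........
After op 3 (move_left): buffer="dthcpzbw" (len 8), cursors c4@2 c1@3 c2@4 c3@5, authorship ........
After op 4 (insert('q')): buffer="dtqhqcqpqzbw" (len 12), cursors c4@3 c1@5 c2@7 c3@9, authorship ..4.1.2.3...
After op 5 (insert('y')): buffer="dtqyhqycqypqyzbw" (len 16), cursors c4@4 c1@7 c2@10 c3@13, authorship ..44.11.22.33...
After op 6 (insert('j')): buffer="dtqyjhqyjcqyjpqyjzbw" (len 20), cursors c4@5 c1@9 c2@13 c3@17, authorship ..444.111.222.333...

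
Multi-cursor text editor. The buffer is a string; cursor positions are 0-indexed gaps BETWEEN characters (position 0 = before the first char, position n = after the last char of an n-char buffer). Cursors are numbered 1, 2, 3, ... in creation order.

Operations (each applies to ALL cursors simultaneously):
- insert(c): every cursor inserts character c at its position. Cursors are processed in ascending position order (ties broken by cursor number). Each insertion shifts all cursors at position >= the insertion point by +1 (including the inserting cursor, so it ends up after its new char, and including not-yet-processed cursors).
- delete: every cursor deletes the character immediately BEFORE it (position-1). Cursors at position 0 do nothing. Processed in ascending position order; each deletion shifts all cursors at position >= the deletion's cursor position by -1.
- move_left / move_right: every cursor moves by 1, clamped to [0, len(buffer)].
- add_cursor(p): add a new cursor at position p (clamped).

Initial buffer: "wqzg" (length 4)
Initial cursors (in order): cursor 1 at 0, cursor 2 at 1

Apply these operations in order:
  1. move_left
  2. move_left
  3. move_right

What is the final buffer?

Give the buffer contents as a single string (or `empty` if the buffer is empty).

Answer: wqzg

Derivation:
After op 1 (move_left): buffer="wqzg" (len 4), cursors c1@0 c2@0, authorship ....
After op 2 (move_left): buffer="wqzg" (len 4), cursors c1@0 c2@0, authorship ....
After op 3 (move_right): buffer="wqzg" (len 4), cursors c1@1 c2@1, authorship ....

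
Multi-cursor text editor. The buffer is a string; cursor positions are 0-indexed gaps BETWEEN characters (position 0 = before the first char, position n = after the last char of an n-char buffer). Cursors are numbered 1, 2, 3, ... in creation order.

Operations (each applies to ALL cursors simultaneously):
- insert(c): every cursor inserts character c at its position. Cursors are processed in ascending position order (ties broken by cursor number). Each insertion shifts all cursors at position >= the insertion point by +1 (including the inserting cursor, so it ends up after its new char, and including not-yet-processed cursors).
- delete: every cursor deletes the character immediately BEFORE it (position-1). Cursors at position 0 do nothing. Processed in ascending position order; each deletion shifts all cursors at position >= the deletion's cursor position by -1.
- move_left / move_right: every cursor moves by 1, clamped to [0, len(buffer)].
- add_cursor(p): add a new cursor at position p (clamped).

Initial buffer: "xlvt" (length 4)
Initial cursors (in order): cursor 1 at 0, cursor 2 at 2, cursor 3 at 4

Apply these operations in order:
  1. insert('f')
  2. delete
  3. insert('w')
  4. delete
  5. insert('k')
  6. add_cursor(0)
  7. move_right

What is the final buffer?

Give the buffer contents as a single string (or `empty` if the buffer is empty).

Answer: kxlkvtk

Derivation:
After op 1 (insert('f')): buffer="fxlfvtf" (len 7), cursors c1@1 c2@4 c3@7, authorship 1..2..3
After op 2 (delete): buffer="xlvt" (len 4), cursors c1@0 c2@2 c3@4, authorship ....
After op 3 (insert('w')): buffer="wxlwvtw" (len 7), cursors c1@1 c2@4 c3@7, authorship 1..2..3
After op 4 (delete): buffer="xlvt" (len 4), cursors c1@0 c2@2 c3@4, authorship ....
After op 5 (insert('k')): buffer="kxlkvtk" (len 7), cursors c1@1 c2@4 c3@7, authorship 1..2..3
After op 6 (add_cursor(0)): buffer="kxlkvtk" (len 7), cursors c4@0 c1@1 c2@4 c3@7, authorship 1..2..3
After op 7 (move_right): buffer="kxlkvtk" (len 7), cursors c4@1 c1@2 c2@5 c3@7, authorship 1..2..3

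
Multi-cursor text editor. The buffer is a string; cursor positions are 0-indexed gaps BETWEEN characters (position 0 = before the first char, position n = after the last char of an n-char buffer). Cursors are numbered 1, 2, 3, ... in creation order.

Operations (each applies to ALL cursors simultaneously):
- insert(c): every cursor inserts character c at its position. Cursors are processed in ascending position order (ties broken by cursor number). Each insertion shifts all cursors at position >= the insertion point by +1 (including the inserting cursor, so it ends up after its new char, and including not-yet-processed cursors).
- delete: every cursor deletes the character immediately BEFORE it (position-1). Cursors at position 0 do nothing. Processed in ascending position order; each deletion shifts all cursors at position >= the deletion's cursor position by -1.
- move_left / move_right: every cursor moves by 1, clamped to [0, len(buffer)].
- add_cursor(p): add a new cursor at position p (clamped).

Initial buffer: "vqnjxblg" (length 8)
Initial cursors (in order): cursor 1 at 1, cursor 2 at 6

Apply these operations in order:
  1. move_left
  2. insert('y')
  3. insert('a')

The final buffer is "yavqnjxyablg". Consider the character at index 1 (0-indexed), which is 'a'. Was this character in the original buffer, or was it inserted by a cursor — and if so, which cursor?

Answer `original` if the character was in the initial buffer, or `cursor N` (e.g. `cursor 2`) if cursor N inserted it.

After op 1 (move_left): buffer="vqnjxblg" (len 8), cursors c1@0 c2@5, authorship ........
After op 2 (insert('y')): buffer="yvqnjxyblg" (len 10), cursors c1@1 c2@7, authorship 1.....2...
After op 3 (insert('a')): buffer="yavqnjxyablg" (len 12), cursors c1@2 c2@9, authorship 11.....22...
Authorship (.=original, N=cursor N): 1 1 . . . . . 2 2 . . .
Index 1: author = 1

Answer: cursor 1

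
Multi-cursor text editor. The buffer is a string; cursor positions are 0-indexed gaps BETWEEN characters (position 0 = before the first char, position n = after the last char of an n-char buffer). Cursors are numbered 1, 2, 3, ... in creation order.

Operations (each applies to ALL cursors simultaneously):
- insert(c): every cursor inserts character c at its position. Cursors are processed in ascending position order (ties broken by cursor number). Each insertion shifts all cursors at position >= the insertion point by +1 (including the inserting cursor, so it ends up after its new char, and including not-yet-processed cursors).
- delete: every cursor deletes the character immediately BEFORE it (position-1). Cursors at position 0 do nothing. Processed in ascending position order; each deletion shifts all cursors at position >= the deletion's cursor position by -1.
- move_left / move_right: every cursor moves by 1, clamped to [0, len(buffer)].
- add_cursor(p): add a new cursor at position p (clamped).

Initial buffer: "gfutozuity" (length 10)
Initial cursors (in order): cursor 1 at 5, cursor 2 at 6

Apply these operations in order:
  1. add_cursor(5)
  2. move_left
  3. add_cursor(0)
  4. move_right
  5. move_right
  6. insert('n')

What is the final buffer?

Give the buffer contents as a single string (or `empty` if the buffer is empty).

Answer: gfnutoznnunity

Derivation:
After op 1 (add_cursor(5)): buffer="gfutozuity" (len 10), cursors c1@5 c3@5 c2@6, authorship ..........
After op 2 (move_left): buffer="gfutozuity" (len 10), cursors c1@4 c3@4 c2@5, authorship ..........
After op 3 (add_cursor(0)): buffer="gfutozuity" (len 10), cursors c4@0 c1@4 c3@4 c2@5, authorship ..........
After op 4 (move_right): buffer="gfutozuity" (len 10), cursors c4@1 c1@5 c3@5 c2@6, authorship ..........
After op 5 (move_right): buffer="gfutozuity" (len 10), cursors c4@2 c1@6 c3@6 c2@7, authorship ..........
After op 6 (insert('n')): buffer="gfnutoznnunity" (len 14), cursors c4@3 c1@9 c3@9 c2@11, authorship ..4....13.2...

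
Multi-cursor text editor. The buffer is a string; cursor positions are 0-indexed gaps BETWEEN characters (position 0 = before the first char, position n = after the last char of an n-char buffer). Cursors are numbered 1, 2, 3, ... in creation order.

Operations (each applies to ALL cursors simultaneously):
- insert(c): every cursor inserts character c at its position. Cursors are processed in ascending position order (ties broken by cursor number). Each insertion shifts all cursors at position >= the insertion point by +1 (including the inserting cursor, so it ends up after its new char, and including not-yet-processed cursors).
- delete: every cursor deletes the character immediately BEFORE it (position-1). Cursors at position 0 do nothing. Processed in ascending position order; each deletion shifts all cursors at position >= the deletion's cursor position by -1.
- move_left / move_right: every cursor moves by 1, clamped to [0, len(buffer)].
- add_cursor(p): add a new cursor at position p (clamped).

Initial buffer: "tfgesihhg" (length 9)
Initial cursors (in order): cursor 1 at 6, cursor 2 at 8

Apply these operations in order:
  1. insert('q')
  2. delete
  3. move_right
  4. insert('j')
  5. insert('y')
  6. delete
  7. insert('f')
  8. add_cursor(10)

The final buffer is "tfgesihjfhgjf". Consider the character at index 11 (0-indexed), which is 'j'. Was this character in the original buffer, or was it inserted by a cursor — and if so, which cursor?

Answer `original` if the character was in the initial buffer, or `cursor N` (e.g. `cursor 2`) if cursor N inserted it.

After op 1 (insert('q')): buffer="tfgesiqhhqg" (len 11), cursors c1@7 c2@10, authorship ......1..2.
After op 2 (delete): buffer="tfgesihhg" (len 9), cursors c1@6 c2@8, authorship .........
After op 3 (move_right): buffer="tfgesihhg" (len 9), cursors c1@7 c2@9, authorship .........
After op 4 (insert('j')): buffer="tfgesihjhgj" (len 11), cursors c1@8 c2@11, authorship .......1..2
After op 5 (insert('y')): buffer="tfgesihjyhgjy" (len 13), cursors c1@9 c2@13, authorship .......11..22
After op 6 (delete): buffer="tfgesihjhgj" (len 11), cursors c1@8 c2@11, authorship .......1..2
After op 7 (insert('f')): buffer="tfgesihjfhgjf" (len 13), cursors c1@9 c2@13, authorship .......11..22
After op 8 (add_cursor(10)): buffer="tfgesihjfhgjf" (len 13), cursors c1@9 c3@10 c2@13, authorship .......11..22
Authorship (.=original, N=cursor N): . . . . . . . 1 1 . . 2 2
Index 11: author = 2

Answer: cursor 2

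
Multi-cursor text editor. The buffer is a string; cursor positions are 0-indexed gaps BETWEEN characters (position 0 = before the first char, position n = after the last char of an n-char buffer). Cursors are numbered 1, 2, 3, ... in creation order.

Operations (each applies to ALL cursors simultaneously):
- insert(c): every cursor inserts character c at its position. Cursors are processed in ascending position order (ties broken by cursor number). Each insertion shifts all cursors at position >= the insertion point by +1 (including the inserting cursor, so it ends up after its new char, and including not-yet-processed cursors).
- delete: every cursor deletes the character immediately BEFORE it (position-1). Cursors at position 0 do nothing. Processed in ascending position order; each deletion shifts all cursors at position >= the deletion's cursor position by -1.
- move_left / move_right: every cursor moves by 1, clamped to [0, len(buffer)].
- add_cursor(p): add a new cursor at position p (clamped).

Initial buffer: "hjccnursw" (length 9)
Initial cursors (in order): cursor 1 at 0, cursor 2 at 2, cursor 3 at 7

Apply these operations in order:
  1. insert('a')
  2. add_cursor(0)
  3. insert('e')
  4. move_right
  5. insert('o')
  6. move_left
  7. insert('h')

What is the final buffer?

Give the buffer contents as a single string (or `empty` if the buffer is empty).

Answer: eahoehhojaechocnuraeshow

Derivation:
After op 1 (insert('a')): buffer="ahjaccnurasw" (len 12), cursors c1@1 c2@4 c3@10, authorship 1..2.....3..
After op 2 (add_cursor(0)): buffer="ahjaccnurasw" (len 12), cursors c4@0 c1@1 c2@4 c3@10, authorship 1..2.....3..
After op 3 (insert('e')): buffer="eaehjaeccnuraesw" (len 16), cursors c4@1 c1@3 c2@7 c3@14, authorship 411..22.....33..
After op 4 (move_right): buffer="eaehjaeccnuraesw" (len 16), cursors c4@2 c1@4 c2@8 c3@15, authorship 411..22.....33..
After op 5 (insert('o')): buffer="eaoehojaecocnuraesow" (len 20), cursors c4@3 c1@6 c2@11 c3@19, authorship 4141.1.22.2....33.3.
After op 6 (move_left): buffer="eaoehojaecocnuraesow" (len 20), cursors c4@2 c1@5 c2@10 c3@18, authorship 4141.1.22.2....33.3.
After op 7 (insert('h')): buffer="eahoehhojaechocnuraeshow" (len 24), cursors c4@3 c1@7 c2@13 c3@22, authorship 41441.11.22.22....33.33.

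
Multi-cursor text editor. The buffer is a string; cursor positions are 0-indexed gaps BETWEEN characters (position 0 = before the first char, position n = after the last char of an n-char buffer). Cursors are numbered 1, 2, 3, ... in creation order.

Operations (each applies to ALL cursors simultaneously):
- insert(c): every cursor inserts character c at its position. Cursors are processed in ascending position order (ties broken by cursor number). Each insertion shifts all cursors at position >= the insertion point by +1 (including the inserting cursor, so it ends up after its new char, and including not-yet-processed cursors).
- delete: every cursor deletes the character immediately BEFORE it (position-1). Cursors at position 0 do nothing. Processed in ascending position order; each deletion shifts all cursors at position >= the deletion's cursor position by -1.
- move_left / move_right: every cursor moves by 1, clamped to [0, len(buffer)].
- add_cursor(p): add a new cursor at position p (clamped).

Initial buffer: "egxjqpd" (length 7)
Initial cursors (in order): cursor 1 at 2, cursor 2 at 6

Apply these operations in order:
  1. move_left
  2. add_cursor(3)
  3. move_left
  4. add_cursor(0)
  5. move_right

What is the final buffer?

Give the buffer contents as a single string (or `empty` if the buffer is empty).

After op 1 (move_left): buffer="egxjqpd" (len 7), cursors c1@1 c2@5, authorship .......
After op 2 (add_cursor(3)): buffer="egxjqpd" (len 7), cursors c1@1 c3@3 c2@5, authorship .......
After op 3 (move_left): buffer="egxjqpd" (len 7), cursors c1@0 c3@2 c2@4, authorship .......
After op 4 (add_cursor(0)): buffer="egxjqpd" (len 7), cursors c1@0 c4@0 c3@2 c2@4, authorship .......
After op 5 (move_right): buffer="egxjqpd" (len 7), cursors c1@1 c4@1 c3@3 c2@5, authorship .......

Answer: egxjqpd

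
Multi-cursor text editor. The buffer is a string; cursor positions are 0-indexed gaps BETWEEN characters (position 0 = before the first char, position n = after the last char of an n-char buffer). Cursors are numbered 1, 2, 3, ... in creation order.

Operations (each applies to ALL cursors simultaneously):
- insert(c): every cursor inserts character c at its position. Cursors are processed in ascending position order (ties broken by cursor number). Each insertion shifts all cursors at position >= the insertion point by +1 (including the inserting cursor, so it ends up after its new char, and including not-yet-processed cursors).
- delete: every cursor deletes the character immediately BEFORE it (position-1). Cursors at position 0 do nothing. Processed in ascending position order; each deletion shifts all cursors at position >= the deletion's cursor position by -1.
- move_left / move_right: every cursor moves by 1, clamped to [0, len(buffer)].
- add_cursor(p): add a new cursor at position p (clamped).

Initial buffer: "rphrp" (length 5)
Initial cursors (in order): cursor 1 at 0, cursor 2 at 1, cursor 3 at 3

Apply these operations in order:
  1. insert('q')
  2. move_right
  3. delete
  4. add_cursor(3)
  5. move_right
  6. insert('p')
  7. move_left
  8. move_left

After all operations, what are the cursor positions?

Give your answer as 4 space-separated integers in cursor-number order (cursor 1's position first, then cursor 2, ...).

After op 1 (insert('q')): buffer="qrqphqrp" (len 8), cursors c1@1 c2@3 c3@6, authorship 1.2..3..
After op 2 (move_right): buffer="qrqphqrp" (len 8), cursors c1@2 c2@4 c3@7, authorship 1.2..3..
After op 3 (delete): buffer="qqhqp" (len 5), cursors c1@1 c2@2 c3@4, authorship 12.3.
After op 4 (add_cursor(3)): buffer="qqhqp" (len 5), cursors c1@1 c2@2 c4@3 c3@4, authorship 12.3.
After op 5 (move_right): buffer="qqhqp" (len 5), cursors c1@2 c2@3 c4@4 c3@5, authorship 12.3.
After op 6 (insert('p')): buffer="qqphpqppp" (len 9), cursors c1@3 c2@5 c4@7 c3@9, authorship 121.234.3
After op 7 (move_left): buffer="qqphpqppp" (len 9), cursors c1@2 c2@4 c4@6 c3@8, authorship 121.234.3
After op 8 (move_left): buffer="qqphpqppp" (len 9), cursors c1@1 c2@3 c4@5 c3@7, authorship 121.234.3

Answer: 1 3 7 5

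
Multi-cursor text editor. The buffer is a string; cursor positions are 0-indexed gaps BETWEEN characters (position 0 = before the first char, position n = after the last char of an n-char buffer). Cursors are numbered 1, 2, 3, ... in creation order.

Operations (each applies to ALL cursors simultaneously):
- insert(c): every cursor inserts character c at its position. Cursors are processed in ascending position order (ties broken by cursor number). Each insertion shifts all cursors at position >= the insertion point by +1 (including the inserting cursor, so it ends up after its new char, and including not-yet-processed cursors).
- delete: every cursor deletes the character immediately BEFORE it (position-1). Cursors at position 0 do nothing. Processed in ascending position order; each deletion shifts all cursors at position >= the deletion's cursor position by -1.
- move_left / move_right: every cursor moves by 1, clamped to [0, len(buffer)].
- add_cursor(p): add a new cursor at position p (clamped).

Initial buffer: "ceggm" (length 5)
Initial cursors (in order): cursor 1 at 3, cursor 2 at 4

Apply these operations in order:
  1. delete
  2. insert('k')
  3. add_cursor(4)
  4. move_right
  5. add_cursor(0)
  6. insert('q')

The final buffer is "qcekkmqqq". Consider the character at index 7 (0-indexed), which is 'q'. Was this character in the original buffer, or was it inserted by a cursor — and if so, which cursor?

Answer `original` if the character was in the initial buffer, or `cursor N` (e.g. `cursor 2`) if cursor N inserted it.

After op 1 (delete): buffer="cem" (len 3), cursors c1@2 c2@2, authorship ...
After op 2 (insert('k')): buffer="cekkm" (len 5), cursors c1@4 c2@4, authorship ..12.
After op 3 (add_cursor(4)): buffer="cekkm" (len 5), cursors c1@4 c2@4 c3@4, authorship ..12.
After op 4 (move_right): buffer="cekkm" (len 5), cursors c1@5 c2@5 c3@5, authorship ..12.
After op 5 (add_cursor(0)): buffer="cekkm" (len 5), cursors c4@0 c1@5 c2@5 c3@5, authorship ..12.
After op 6 (insert('q')): buffer="qcekkmqqq" (len 9), cursors c4@1 c1@9 c2@9 c3@9, authorship 4..12.123
Authorship (.=original, N=cursor N): 4 . . 1 2 . 1 2 3
Index 7: author = 2

Answer: cursor 2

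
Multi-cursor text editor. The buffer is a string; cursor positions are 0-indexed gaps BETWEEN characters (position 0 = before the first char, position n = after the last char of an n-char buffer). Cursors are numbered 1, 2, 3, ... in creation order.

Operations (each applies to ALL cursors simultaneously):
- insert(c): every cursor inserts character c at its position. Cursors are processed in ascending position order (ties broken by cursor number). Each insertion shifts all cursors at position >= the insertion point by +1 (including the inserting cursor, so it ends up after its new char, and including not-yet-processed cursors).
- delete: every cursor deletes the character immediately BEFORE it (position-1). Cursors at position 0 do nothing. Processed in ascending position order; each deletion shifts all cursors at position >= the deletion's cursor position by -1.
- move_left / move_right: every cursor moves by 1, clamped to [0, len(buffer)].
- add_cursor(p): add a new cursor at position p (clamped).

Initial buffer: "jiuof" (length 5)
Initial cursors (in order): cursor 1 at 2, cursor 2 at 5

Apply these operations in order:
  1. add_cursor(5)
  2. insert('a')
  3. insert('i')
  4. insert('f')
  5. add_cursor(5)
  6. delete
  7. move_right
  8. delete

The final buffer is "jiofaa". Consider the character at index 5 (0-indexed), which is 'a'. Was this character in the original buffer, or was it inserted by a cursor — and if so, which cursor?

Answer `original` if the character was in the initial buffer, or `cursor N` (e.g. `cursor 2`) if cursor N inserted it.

After op 1 (add_cursor(5)): buffer="jiuof" (len 5), cursors c1@2 c2@5 c3@5, authorship .....
After op 2 (insert('a')): buffer="jiauofaa" (len 8), cursors c1@3 c2@8 c3@8, authorship ..1...23
After op 3 (insert('i')): buffer="jiaiuofaaii" (len 11), cursors c1@4 c2@11 c3@11, authorship ..11...2323
After op 4 (insert('f')): buffer="jiaifuofaaiiff" (len 14), cursors c1@5 c2@14 c3@14, authorship ..111...232323
After op 5 (add_cursor(5)): buffer="jiaifuofaaiiff" (len 14), cursors c1@5 c4@5 c2@14 c3@14, authorship ..111...232323
After op 6 (delete): buffer="jiauofaaii" (len 10), cursors c1@3 c4@3 c2@10 c3@10, authorship ..1...2323
After op 7 (move_right): buffer="jiauofaaii" (len 10), cursors c1@4 c4@4 c2@10 c3@10, authorship ..1...2323
After op 8 (delete): buffer="jiofaa" (len 6), cursors c1@2 c4@2 c2@6 c3@6, authorship ....23
Authorship (.=original, N=cursor N): . . . . 2 3
Index 5: author = 3

Answer: cursor 3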